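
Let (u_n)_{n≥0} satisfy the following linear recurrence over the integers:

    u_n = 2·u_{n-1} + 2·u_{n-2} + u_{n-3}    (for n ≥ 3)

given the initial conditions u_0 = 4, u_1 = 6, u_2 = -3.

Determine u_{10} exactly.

u_3 = 2·-3 + 2·6 + 1·4 = 10
u_4 = 2·10 + 2·-3 + 1·6 = 20
u_5 = 2·20 + 2·10 + 1·-3 = 57
u_6 = 2·57 + 2·20 + 1·10 = 164
u_7 = 2·164 + 2·57 + 1·20 = 462
u_8 = 2·462 + 2·164 + 1·57 = 1309
u_9 = 2·1309 + 2·462 + 1·164 = 3706
u_10 = 2·3706 + 2·1309 + 1·462 = 10492

10492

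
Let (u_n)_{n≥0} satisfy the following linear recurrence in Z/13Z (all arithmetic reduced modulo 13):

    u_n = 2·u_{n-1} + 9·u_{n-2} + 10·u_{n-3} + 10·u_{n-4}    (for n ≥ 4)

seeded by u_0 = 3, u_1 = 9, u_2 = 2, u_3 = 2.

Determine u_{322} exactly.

u_4 = 2·2 + 9·2 + 10·9 + 10·3 = 12
u_5 = 2·12 + 9·2 + 10·2 + 10·9 = 9
u_6 = 2·9 + 9·12 + 10·2 + 10·2 = 10
u_7 = 2·10 + 9·9 + 10·12 + 10·2 = 7
u_8 = 2·7 + 9·10 + 10·9 + 10·12 = 2
u_9 = 2·2 + 9·7 + 10·10 + 10·9 = 10
Continuing the recurrence:
  u_10 = 0;  u_11 = 11;  u_12 = 12;  u_13 = 2;  u_14 = 1;  u_15 = 3
  u_16 = 12;  u_17 = 3;  u_18 = 11;  u_19 = 4;  u_20 = 10;  u_21 = 1
  u_22 = 8;  u_23 = 9;  u_24 = 5;  u_25 = 12;  u_26 = 5;  u_27 = 11
  u_28 = 3;  u_29 = 2;  u_30 = 9;  u_31 = 7;  u_32 = 2;  u_33 = 8
  u_34 = 12;  u_35 = 4;  u_36 = 8;  u_37 = 5;  u_38 = 8;  u_39 = 12
  u_40 = 5;  u_41 = 1;  u_42 = 0;  u_43 = 10;  u_44 = 2;  u_45 = 0
  u_46 = 1;  u_47 = 5;  u_48 = 0;  u_49 = 3;  u_50 = 1;  u_51 = 1
  u_52 = 2;  u_53 = 1;  u_54 = 1;  u_55 = 2;  u_56 = 4;  u_57 = 7
  u_58 = 2;  u_59 = 10;  u_60 = 5;  u_61 = 8;  u_62 = 12;  u_63 = 12
  u_64 = 2;  u_65 = 0;  u_66 = 11;  u_67 = 6;  u_68 = 1;  u_69 = 10
  u_70 = 4;  u_71 = 12;  u_72 = 1;  u_73 = 3;  u_74 = 6;  u_75 = 0
  u_76 = 3;  u_77 = 5;  u_78 = 6;  u_79 = 9;  u_80 = 9;  u_81 = 1
  u_82 = 12;  u_83 = 5;  u_84 = 10;  u_85 = 0;  u_86 = 0;  u_87 = 7
  u_88 = 10;  u_89 = 5;  u_90 = 1;  u_91 = 9;  u_92 = 8;  u_93 = 1
  u_94 = 5;  u_95 = 7;  u_96 = 6;  u_97 = 5;  u_98 = 2;  u_99 = 10
  u_100 = 5;  u_101 = 1;  u_102 = 11;  u_103 = 12;  u_104 = 1;  u_105 = 9
  u_106 = 10;  u_107 = 10;  u_108 = 2;  u_109 = 11;  u_110 = 6;  u_111 = 10
  u_112 = 9;  u_113 = 5;  u_114 = 4;  u_115 = 9;  u_116 = 12;  u_117 = 0
  u_118 = 4;  u_119 = 10;  u_120 = 7;  u_121 = 1;  u_122 = 10;  u_123 = 4
  u_124 = 9;  u_125 = 8;  u_126 = 3;  u_127 = 0;  u_128 = 2;  u_129 = 10
  u_130 = 3;  u_131 = 12;  u_132 = 2;  u_133 = 8;  u_134 = 2;  u_135 = 8
  u_136 = 4;  u_137 = 11;  u_138 = 2;  u_139 = 2;  u_140 = 3;  u_141 = 11
  u_142 = 11;  u_143 = 2;  u_144 = 9;  u_145 = 9;  u_146 = 8;  u_147 = 12
  u_148 = 3;  u_149 = 11;  u_150 = 2;  u_151 = 6;  u_152 = 1;  u_153 = 4
  u_154 = 6;  u_155 = 1;  u_156 = 2;  u_157 = 9;  u_158 = 2;  u_159 = 11
  u_160 = 7;  u_161 = 2;  u_162 = 2;  u_163 = 7;  u_164 = 5;  u_165 = 9
  u_166 = 10;  u_167 = 0;  u_168 = 9;  u_169 = 0;  u_170 = 12;  u_171 = 10
  u_172 = 10;  u_173 = 9;  u_174 = 3;  u_175 = 1;  u_176 = 11;  u_177 = 8
  u_178 = 12;  u_179 = 8;  u_180 = 2;  u_181 = 3;  u_182 = 3;  u_183 = 3
  u_184 = 5;  u_185 = 6;  u_186 = 0;  u_187 = 4;  u_188 = 1;  u_189 = 7
  u_190 = 11;  u_191 = 5;  u_192 = 7;  u_193 = 5;  u_194 = 12;  u_195 = 7
  u_196 = 8;  u_197 = 2;  u_198 = 6;  u_199 = 11;  u_200 = 7;  u_201 = 11
  u_202 = 8;  u_203 = 9;  u_204 = 10;  u_205 = 5;  u_206 = 10;  u_207 = 8
  u_208 = 9;  u_209 = 6;  u_210 = 0;  u_211 = 3;  u_212 = 0;  u_213 = 9
  u_214 = 9;  u_215 = 12;  u_216 = 0;  u_217 = 2;  u_218 = 6;  u_219 = 7
  u_220 = 10;  u_221 = 7;  u_222 = 0;  u_223 = 12;  u_224 = 12;  u_225 = 7
  u_226 = 8;  u_227 = 7;  u_228 = 3;  u_229 = 11;  u_230 = 4;  u_231 = 12
  u_232 = 5;  u_233 = 8;  u_234 = 0;  u_235 = 8;  u_236 = 3;  u_237 = 2
  u_238 = 7;  u_239 = 12;  u_240 = 7;  u_241 = 4;  u_242 = 1;  u_243 = 7
  u_244 = 3;  u_245 = 2;  u_246 = 7;  u_247 = 2;  u_248 = 0;  u_249 = 4
  u_250 = 7;  u_251 = 5;  u_252 = 9;  u_253 = 4;  u_254 = 1;  u_255 = 9
  u_256 = 1;  u_257 = 3;  u_258 = 11;  u_259 = 6;  u_260 = 8;  u_261 = 2
  u_262 = 12;  u_263 = 0;  u_264 = 0;  u_265 = 10;  u_266 = 10;  u_267 = 6
  u_268 = 7;  u_269 = 8;  u_270 = 5;  u_271 = 4;  u_272 = 8;  u_273 = 0
  u_274 = 6;  u_275 = 2;  u_276 = 8;  u_277 = 3;  u_278 = 2;  u_279 = 1
  u_280 = 0;  u_281 = 7;  u_282 = 5;  u_283 = 5;  u_284 = 8;  u_285 = 12
  u_286 = 1;  u_287 = 6;  u_288 = 0;  u_289 = 2;  u_290 = 9;  u_291 = 5
  u_292 = 7;  u_293 = 0;  u_294 = 8;  u_295 = 6;  u_296 = 11;  u_297 = 0
  u_298 = 5;  u_299 = 11;  u_300 = 8;  u_301 = 9;  u_302 = 3;  u_303 = 4
  u_304 = 10;  u_305 = 7;  u_306 = 5;  u_307 = 5;  u_308 = 4;  u_309 = 4
  u_310 = 1;  u_311 = 11;  u_312 = 7;  u_313 = 7;  u_314 = 2;  u_315 = 0
  u_316 = 2;  u_317 = 3;  u_318 = 5;  u_319 = 5;  u_320 = 1
u_321 = 2·1 + 9·5 + 10·5 + 10·3 = 10
u_322 = 2·10 + 9·1 + 10·5 + 10·5 = 12

12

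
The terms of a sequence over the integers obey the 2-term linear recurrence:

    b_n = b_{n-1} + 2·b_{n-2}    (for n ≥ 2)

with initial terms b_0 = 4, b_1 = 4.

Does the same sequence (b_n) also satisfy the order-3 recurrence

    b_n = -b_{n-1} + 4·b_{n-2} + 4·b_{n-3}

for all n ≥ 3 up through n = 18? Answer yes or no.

Terms b_0..b_18: 4, 4, 12, 20, 44, 84, 172, 340, 684, 1364, 2732, 5460, 10924, 21844, 43692, 87380, 174764, 349524, 699052
n=3: candidate gives 20, actual b_3 = 20 ✓
n=4: candidate gives 44, actual b_4 = 44 ✓
n=5: candidate gives 84, actual b_5 = 84 ✓
n=6: candidate gives 172, actual b_6 = 172 ✓
n=7: candidate gives 340, actual b_7 = 340 ✓
n=8: candidate gives 684, actual b_8 = 684 ✓
n=9: candidate gives 1364, actual b_9 = 1364 ✓
n=10: candidate gives 2732, actual b_10 = 2732 ✓
n=11: candidate gives 5460, actual b_11 = 5460 ✓
n=12: candidate gives 10924, actual b_12 = 10924 ✓
n=13: candidate gives 21844, actual b_13 = 21844 ✓
n=14: candidate gives 43692, actual b_14 = 43692 ✓
n=15: candidate gives 87380, actual b_15 = 87380 ✓
n=16: candidate gives 174764, actual b_16 = 174764 ✓
n=17: candidate gives 349524, actual b_17 = 349524 ✓
n=18: candidate gives 699052, actual b_18 = 699052 ✓

yes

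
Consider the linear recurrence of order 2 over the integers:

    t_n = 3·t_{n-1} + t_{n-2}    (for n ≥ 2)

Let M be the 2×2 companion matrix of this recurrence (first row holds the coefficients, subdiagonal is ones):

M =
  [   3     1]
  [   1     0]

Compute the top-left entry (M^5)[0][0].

(M^5)[0][0] is the top entry after applying M 5 times to the unit state (1, 0). Equivalently it is h_{6} for the auxiliary sequence (h_n) obeying the same recurrence with h_1 = 1 and h_i = 0 for 0 ≤ i < 1:
h_2 = 3·1 + 1·0 = 3
h_3 = 3·3 + 1·1 = 10
h_4 = 3·10 + 1·3 = 33
h_5 = 3·33 + 1·10 = 109
h_6 = 3·109 + 1·33 = 360

360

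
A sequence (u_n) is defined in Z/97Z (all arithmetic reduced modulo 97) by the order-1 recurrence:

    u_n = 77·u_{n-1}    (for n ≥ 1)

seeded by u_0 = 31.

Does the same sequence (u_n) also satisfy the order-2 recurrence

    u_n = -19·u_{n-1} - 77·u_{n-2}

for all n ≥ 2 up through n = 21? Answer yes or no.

Terms u_0..u_21: 31, 59, 81, 29, 2, 57, 24, 5, 94, 60, 61, 41, 53, 7, 54, 84, 66, 38, 16, 68, 95, 40
n=2: candidate gives 81, actual u_2 = 81 ✓
n=3: candidate gives 29, actual u_3 = 29 ✓
n=4: candidate gives 2, actual u_4 = 2 ✓
n=5: candidate gives 57, actual u_5 = 57 ✓
n=6: candidate gives 24, actual u_6 = 24 ✓
n=7: candidate gives 5, actual u_7 = 5 ✓
n=8: candidate gives 94, actual u_8 = 94 ✓
n=9: candidate gives 60, actual u_9 = 60 ✓
n=10: candidate gives 61, actual u_10 = 61 ✓
n=11: candidate gives 41, actual u_11 = 41 ✓
n=12: candidate gives 53, actual u_12 = 53 ✓
n=13: candidate gives 7, actual u_13 = 7 ✓
n=14: candidate gives 54, actual u_14 = 54 ✓
n=15: candidate gives 84, actual u_15 = 84 ✓
n=16: candidate gives 66, actual u_16 = 66 ✓
n=17: candidate gives 38, actual u_17 = 38 ✓
n=18: candidate gives 16, actual u_18 = 16 ✓
n=19: candidate gives 68, actual u_19 = 68 ✓
n=20: candidate gives 95, actual u_20 = 95 ✓
n=21: candidate gives 40, actual u_21 = 40 ✓

yes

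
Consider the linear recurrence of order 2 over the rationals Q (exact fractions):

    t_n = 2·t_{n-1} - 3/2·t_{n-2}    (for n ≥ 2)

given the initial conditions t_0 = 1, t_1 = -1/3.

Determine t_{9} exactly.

t_2 = 2·-1/3 + -3/2·1 = -13/6
t_3 = 2·-13/6 + -3/2·-1/3 = -23/6
t_4 = 2·-23/6 + -3/2·-13/6 = -53/12
t_5 = 2·-53/12 + -3/2·-23/6 = -37/12
t_6 = 2·-37/12 + -3/2·-53/12 = 11/24
t_7 = 2·11/24 + -3/2·-37/12 = 133/24
t_8 = 2·133/24 + -3/2·11/24 = 499/48
t_9 = 2·499/48 + -3/2·133/24 = 599/48

599/48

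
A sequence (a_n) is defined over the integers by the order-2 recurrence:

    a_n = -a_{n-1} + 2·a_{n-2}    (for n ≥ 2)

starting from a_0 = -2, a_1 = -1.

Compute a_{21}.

a_2 = -1·-1 + 2·-2 = -3
a_3 = -1·-3 + 2·-1 = 1
a_4 = -1·1 + 2·-3 = -7
a_5 = -1·-7 + 2·1 = 9
a_6 = -1·9 + 2·-7 = -23
a_7 = -1·-23 + 2·9 = 41
a_8 = -1·41 + 2·-23 = -87
a_9 = -1·-87 + 2·41 = 169
a_10 = -1·169 + 2·-87 = -343
a_11 = -1·-343 + 2·169 = 681
a_12 = -1·681 + 2·-343 = -1367
a_13 = -1·-1367 + 2·681 = 2729
a_14 = -1·2729 + 2·-1367 = -5463
a_15 = -1·-5463 + 2·2729 = 10921
a_16 = -1·10921 + 2·-5463 = -21847
a_17 = -1·-21847 + 2·10921 = 43689
a_18 = -1·43689 + 2·-21847 = -87383
a_19 = -1·-87383 + 2·43689 = 174761
a_20 = -1·174761 + 2·-87383 = -349527
a_21 = -1·-349527 + 2·174761 = 699049

699049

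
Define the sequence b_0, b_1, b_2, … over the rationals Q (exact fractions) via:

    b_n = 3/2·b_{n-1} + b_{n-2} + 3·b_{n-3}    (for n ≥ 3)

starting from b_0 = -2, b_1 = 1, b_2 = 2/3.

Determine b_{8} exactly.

b_3 = 3/2·2/3 + 1·1 + 3·-2 = -4
b_4 = 3/2·-4 + 1·2/3 + 3·1 = -7/3
b_5 = 3/2·-7/3 + 1·-4 + 3·2/3 = -11/2
b_6 = 3/2·-11/2 + 1·-7/3 + 3·-4 = -271/12
b_7 = 3/2·-271/12 + 1·-11/2 + 3·-7/3 = -371/8
b_8 = 3/2·-371/8 + 1·-271/12 + 3·-11/2 = -5215/48

-5215/48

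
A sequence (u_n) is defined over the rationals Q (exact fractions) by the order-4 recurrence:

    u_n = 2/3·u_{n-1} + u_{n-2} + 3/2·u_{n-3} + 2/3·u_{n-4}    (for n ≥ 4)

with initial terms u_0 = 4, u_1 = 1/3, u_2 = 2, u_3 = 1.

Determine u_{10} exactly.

u_4 = 2/3·1 + 1·2 + 3/2·1/3 + 2/3·4 = 35/6
u_5 = 2/3·35/6 + 1·1 + 3/2·2 + 2/3·1/3 = 73/9
u_6 = 2/3·73/9 + 1·35/6 + 3/2·1 + 2/3·2 = 380/27
u_7 = 2/3·380/27 + 1·73/9 + 3/2·35/6 + 2/3·1 = 8719/324
u_8 = 2/3·8719/324 + 1·380/27 + 3/2·73/9 + 2/3·35/6 = 11681/243
u_9 = 2/3·11681/243 + 1·8719/324 + 3/2·380/27 + 2/3·73/9 = 249247/2916
u_10 = 2/3·249247/2916 + 1·11681/243 + 3/2·8719/324 + 2/3·380/27 = 2708419/17496

2708419/17496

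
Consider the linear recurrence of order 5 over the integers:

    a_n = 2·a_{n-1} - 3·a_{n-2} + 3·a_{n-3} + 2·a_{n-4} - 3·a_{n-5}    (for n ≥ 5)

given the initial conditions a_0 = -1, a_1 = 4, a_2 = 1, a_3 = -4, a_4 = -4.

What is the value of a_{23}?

a_5 = 2·-4 + -3·-4 + 3·1 + 2·4 + -3·-1 = 18
a_6 = 2·18 + -3·-4 + 3·-4 + 2·1 + -3·4 = 26
a_7 = 2·26 + -3·18 + 3·-4 + 2·-4 + -3·1 = -25
a_8 = 2·-25 + -3·26 + 3·18 + 2·-4 + -3·-4 = -70
a_9 = 2·-70 + -3·-25 + 3·26 + 2·18 + -3·-4 = 61
a_10 = 2·61 + -3·-70 + 3·-25 + 2·26 + -3·18 = 255
a_11 = 2·255 + -3·61 + 3·-70 + 2·-25 + -3·26 = -11
a_12 = 2·-11 + -3·255 + 3·61 + 2·-70 + -3·-25 = -669
a_13 = 2·-669 + -3·-11 + 3·255 + 2·61 + -3·-70 = -208
a_14 = 2·-208 + -3·-669 + 3·-11 + 2·255 + -3·61 = 1885
a_15 = 2·1885 + -3·-208 + 3·-669 + 2·-11 + -3·255 = 1600
a_16 = 2·1600 + -3·1885 + 3·-208 + 2·-669 + -3·-11 = -4384
a_17 = 2·-4384 + -3·1600 + 3·1885 + 2·-208 + -3·-669 = -6322
a_18 = 2·-6322 + -3·-4384 + 3·1600 + 2·1885 + -3·-208 = 9702
a_19 = 2·9702 + -3·-6322 + 3·-4384 + 2·1600 + -3·1885 = 22763
a_20 = 2·22763 + -3·9702 + 3·-6322 + 2·-4384 + -3·1600 = -16114
a_21 = 2·-16114 + -3·22763 + 3·9702 + 2·-6322 + -3·-4384 = -70903
a_22 = 2·-70903 + -3·-16114 + 3·22763 + 2·9702 + -3·-6322 = 13195
a_23 = 2·13195 + -3·-70903 + 3·-16114 + 2·22763 + -3·9702 = 207177

207177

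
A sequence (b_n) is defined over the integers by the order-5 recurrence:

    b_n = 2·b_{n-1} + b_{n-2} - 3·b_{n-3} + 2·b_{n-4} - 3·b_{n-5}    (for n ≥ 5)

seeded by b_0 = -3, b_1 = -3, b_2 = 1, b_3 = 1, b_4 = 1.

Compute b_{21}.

b_5 = 2·1 + 1·1 + -3·1 + 2·-3 + -3·-3 = 3
b_6 = 2·3 + 1·1 + -3·1 + 2·1 + -3·-3 = 15
b_7 = 2·15 + 1·3 + -3·1 + 2·1 + -3·1 = 29
b_8 = 2·29 + 1·15 + -3·3 + 2·1 + -3·1 = 63
b_9 = 2·63 + 1·29 + -3·15 + 2·3 + -3·1 = 113
b_10 = 2·113 + 1·63 + -3·29 + 2·15 + -3·3 = 223
b_11 = 2·223 + 1·113 + -3·63 + 2·29 + -3·15 = 383
b_12 = 2·383 + 1·223 + -3·113 + 2·63 + -3·29 = 689
b_13 = 2·689 + 1·383 + -3·223 + 2·113 + -3·63 = 1129
b_14 = 2·1129 + 1·689 + -3·383 + 2·223 + -3·113 = 1905
b_15 = 2·1905 + 1·1129 + -3·689 + 2·383 + -3·223 = 2969
b_16 = 2·2969 + 1·1905 + -3·1129 + 2·689 + -3·383 = 4685
b_17 = 2·4685 + 1·2969 + -3·1905 + 2·1129 + -3·689 = 6815
b_18 = 2·6815 + 1·4685 + -3·2969 + 2·1905 + -3·1129 = 9831
b_19 = 2·9831 + 1·6815 + -3·4685 + 2·2969 + -3·1905 = 12645
b_20 = 2·12645 + 1·9831 + -3·6815 + 2·4685 + -3·2969 = 15139
b_21 = 2·15139 + 1·12645 + -3·9831 + 2·6815 + -3·4685 = 13005

13005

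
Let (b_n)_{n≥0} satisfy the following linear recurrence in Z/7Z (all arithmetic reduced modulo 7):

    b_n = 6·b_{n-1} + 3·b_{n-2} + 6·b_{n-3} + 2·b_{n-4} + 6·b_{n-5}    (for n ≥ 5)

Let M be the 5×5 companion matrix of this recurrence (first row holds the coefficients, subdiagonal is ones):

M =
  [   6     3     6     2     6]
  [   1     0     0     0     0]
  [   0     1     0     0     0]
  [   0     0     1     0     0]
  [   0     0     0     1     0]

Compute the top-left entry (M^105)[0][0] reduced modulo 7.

(M^105)[0][0] is the top entry after applying M 105 times to the unit state (1, 0, 0, 0, 0). Equivalently it is h_{109} for the auxiliary sequence (h_n) obeying the same recurrence with h_4 = 1 and h_i = 0 for 0 ≤ i < 4:
h_5 = 6·1 + 3·0 + 6·0 + 2·0 + 6·0 = 6
h_6 = 6·6 + 3·1 + 6·0 + 2·0 + 6·0 = 4
h_7 = 6·4 + 3·6 + 6·1 + 2·0 + 6·0 = 6
h_8 = 6·6 + 3·4 + 6·6 + 2·1 + 6·0 = 2
h_9 = 6·2 + 3·6 + 6·4 + 2·6 + 6·1 = 2
h_10 = 6·2 + 3·2 + 6·6 + 2·4 + 6·6 = 0
h_11 = 6·0 + 3·2 + 6·2 + 2·6 + 6·4 = 5
h_12 = 6·5 + 3·0 + 6·2 + 2·2 + 6·6 = 5
h_13 = 6·5 + 3·5 + 6·0 + 2·2 + 6·2 = 5
h_14 = 6·5 + 3·5 + 6·5 + 2·0 + 6·2 = 3
h_15 = 6·3 + 3·5 + 6·5 + 2·5 + 6·0 = 3
h_16 = 6·3 + 3·3 + 6·5 + 2·5 + 6·5 = 6
h_17 = 6·6 + 3·3 + 6·3 + 2·5 + 6·5 = 5
h_18 = 6·5 + 3·6 + 6·3 + 2·3 + 6·5 = 4
h_19 = 6·4 + 3·5 + 6·6 + 2·3 + 6·3 = 1
h_20 = 6·1 + 3·4 + 6·5 + 2·6 + 6·3 = 1
h_21 = 6·1 + 3·1 + 6·4 + 2·5 + 6·6 = 2
h_22 = 6·2 + 3·1 + 6·1 + 2·4 + 6·5 = 3
h_23 = 6·3 + 3·2 + 6·1 + 2·1 + 6·4 = 0
h_24 = 6·0 + 3·3 + 6·2 + 2·1 + 6·1 = 1
h_25 = 6·1 + 3·0 + 6·3 + 2·2 + 6·1 = 6
h_26 = 6·6 + 3·1 + 6·0 + 2·3 + 6·2 = 1
h_27 = 6·1 + 3·6 + 6·1 + 2·0 + 6·3 = 6
h_28 = 6·6 + 3·1 + 6·6 + 2·1 + 6·0 = 0
h_29 = 6·0 + 3·6 + 6·1 + 2·6 + 6·1 = 0
h_30 = 6·0 + 3·0 + 6·6 + 2·1 + 6·6 = 4
h_31 = 6·4 + 3·0 + 6·0 + 2·6 + 6·1 = 0
h_32 = 6·0 + 3·4 + 6·0 + 2·0 + 6·6 = 6
h_33 = 6·6 + 3·0 + 6·4 + 2·0 + 6·0 = 4
h_34 = 6·4 + 3·6 + 6·0 + 2·4 + 6·0 = 1
h_35 = 6·1 + 3·4 + 6·6 + 2·0 + 6·4 = 1
h_36 = 6·1 + 3·1 + 6·4 + 2·6 + 6·0 = 3
h_37 = 6·3 + 3·1 + 6·1 + 2·4 + 6·6 = 1
h_38 = 6·1 + 3·3 + 6·1 + 2·1 + 6·4 = 5
h_39 = 6·5 + 3·1 + 6·3 + 2·1 + 6·1 = 3
h_40 = 6·3 + 3·5 + 6·1 + 2·3 + 6·1 = 2
h_41 = 6·2 + 3·3 + 6·5 + 2·1 + 6·3 = 1
h_42 = 6·1 + 3·2 + 6·3 + 2·5 + 6·1 = 4
h_43 = 6·4 + 3·1 + 6·2 + 2·3 + 6·5 = 5
h_44 = 6·5 + 3·4 + 6·1 + 2·2 + 6·3 = 0
h_45 = 6·0 + 3·5 + 6·4 + 2·1 + 6·2 = 4
h_46 = 6·4 + 3·0 + 6·5 + 2·4 + 6·1 = 5
h_47 = 6·5 + 3·4 + 6·0 + 2·5 + 6·4 = 6
h_48 = 6·6 + 3·5 + 6·4 + 2·0 + 6·5 = 0
h_49 = 6·0 + 3·6 + 6·5 + 2·4 + 6·0 = 0
h_50 = 6·0 + 3·0 + 6·6 + 2·5 + 6·4 = 0
h_51 = 6·0 + 3·0 + 6·0 + 2·6 + 6·5 = 0
h_52 = 6·0 + 3·0 + 6·0 + 2·0 + 6·6 = 1
(h_48, h_49, h_50, h_51, h_52) = (0, 0, 0, 0, 1) = (h_0, h_1, h_2, h_3, h_4), so the sequence has period 48.
109 ≡ 13 (mod 48), hence h_109 = h_13 = 5.

5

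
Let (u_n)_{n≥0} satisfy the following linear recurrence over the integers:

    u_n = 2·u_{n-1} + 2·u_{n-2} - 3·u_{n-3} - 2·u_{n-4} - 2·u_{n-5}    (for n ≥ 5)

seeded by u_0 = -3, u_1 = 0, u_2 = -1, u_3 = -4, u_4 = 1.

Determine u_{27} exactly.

-37950338

u_5 = 2·1 + 2·-4 + -3·-1 + -2·0 + -2·-3 = 3
u_6 = 2·3 + 2·1 + -3·-4 + -2·-1 + -2·0 = 22
u_7 = 2·22 + 2·3 + -3·1 + -2·-4 + -2·-1 = 57
u_8 = 2·57 + 2·22 + -3·3 + -2·1 + -2·-4 = 155
u_9 = 2·155 + 2·57 + -3·22 + -2·3 + -2·1 = 350
u_10 = 2·350 + 2·155 + -3·57 + -2·22 + -2·3 = 789
u_11 = 2·789 + 2·350 + -3·155 + -2·57 + -2·22 = 1655
u_12 = 2·1655 + 2·789 + -3·350 + -2·155 + -2·57 = 3414
u_13 = 2·3414 + 2·1655 + -3·789 + -2·350 + -2·155 = 6761
u_14 = 2·6761 + 2·3414 + -3·1655 + -2·789 + -2·350 = 13107
u_15 = 2·13107 + 2·6761 + -3·3414 + -2·1655 + -2·789 = 24606
u_16 = 2·24606 + 2·13107 + -3·6761 + -2·3414 + -2·1655 = 45005
u_17 = 2·45005 + 2·24606 + -3·13107 + -2·6761 + -2·3414 = 79551
u_18 = 2·79551 + 2·45005 + -3·24606 + -2·13107 + -2·6761 = 135558
u_19 = 2·135558 + 2·79551 + -3·45005 + -2·24606 + -2·13107 = 219777
u_20 = 2·219777 + 2·135558 + -3·79551 + -2·45005 + -2·24606 = 332795
u_21 = 2·332795 + 2·219777 + -3·135558 + -2·79551 + -2·45005 = 449358
u_22 = 2·449358 + 2·332795 + -3·219777 + -2·135558 + -2·79551 = 474757
u_23 = 2·474757 + 2·449358 + -3·332795 + -2·219777 + -2·135558 = 139175
u_24 = 2·139175 + 2·474757 + -3·449358 + -2·332795 + -2·219777 = -1225354
u_25 = 2·-1225354 + 2·139175 + -3·474757 + -2·449358 + -2·332795 = -5160935
u_26 = 2·-5160935 + 2·-1225354 + -3·139175 + -2·474757 + -2·449358 = -15038333
u_27 = 2·-15038333 + 2·-5160935 + -3·-1225354 + -2·139175 + -2·474757 = -37950338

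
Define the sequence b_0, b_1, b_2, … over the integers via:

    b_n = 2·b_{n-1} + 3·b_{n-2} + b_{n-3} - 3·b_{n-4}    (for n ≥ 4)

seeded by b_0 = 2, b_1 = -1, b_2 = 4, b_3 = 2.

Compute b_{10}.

b_4 = 2·2 + 3·4 + 1·-1 + -3·2 = 9
b_5 = 2·9 + 3·2 + 1·4 + -3·-1 = 31
b_6 = 2·31 + 3·9 + 1·2 + -3·4 = 79
b_7 = 2·79 + 3·31 + 1·9 + -3·2 = 254
b_8 = 2·254 + 3·79 + 1·31 + -3·9 = 749
b_9 = 2·749 + 3·254 + 1·79 + -3·31 = 2246
b_10 = 2·2246 + 3·749 + 1·254 + -3·79 = 6756

6756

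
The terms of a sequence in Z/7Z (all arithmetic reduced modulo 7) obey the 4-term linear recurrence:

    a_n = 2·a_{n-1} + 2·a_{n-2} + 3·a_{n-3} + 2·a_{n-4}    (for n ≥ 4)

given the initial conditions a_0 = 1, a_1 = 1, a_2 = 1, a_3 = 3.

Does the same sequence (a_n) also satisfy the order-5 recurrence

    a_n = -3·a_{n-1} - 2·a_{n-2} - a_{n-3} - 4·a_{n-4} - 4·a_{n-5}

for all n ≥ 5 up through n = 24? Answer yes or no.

yes

Terms a_0..a_24: 1, 1, 1, 3, 6, 2, 6, 5, 5, 0, 2, 1, 2, 5, 0, 4, 6, 2, 0, 2, 1, 3, 0, 6, 2
n=5: candidate gives 2, actual a_5 = 2 ✓
n=6: candidate gives 6, actual a_6 = 6 ✓
n=7: candidate gives 5, actual a_7 = 5 ✓
n=8: candidate gives 5, actual a_8 = 5 ✓
n=9: candidate gives 0, actual a_9 = 0 ✓
n=10: candidate gives 2, actual a_10 = 2 ✓
n=11: candidate gives 1, actual a_11 = 1 ✓
n=12: candidate gives 2, actual a_12 = 2 ✓
n=13: candidate gives 5, actual a_13 = 5 ✓
n=14: candidate gives 0, actual a_14 = 0 ✓
n=15: candidate gives 4, actual a_15 = 4 ✓
n=16: candidate gives 6, actual a_16 = 6 ✓
n=17: candidate gives 2, actual a_17 = 2 ✓
n=18: candidate gives 0, actual a_18 = 0 ✓
n=19: candidate gives 2, actual a_19 = 2 ✓
n=20: candidate gives 1, actual a_20 = 1 ✓
n=21: candidate gives 3, actual a_21 = 3 ✓
n=22: candidate gives 0, actual a_22 = 0 ✓
n=23: candidate gives 6, actual a_23 = 6 ✓
n=24: candidate gives 2, actual a_24 = 2 ✓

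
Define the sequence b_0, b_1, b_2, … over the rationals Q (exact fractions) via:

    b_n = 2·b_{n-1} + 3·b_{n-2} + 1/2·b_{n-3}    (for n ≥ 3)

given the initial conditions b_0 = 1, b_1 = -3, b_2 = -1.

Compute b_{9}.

-55953/8

b_3 = 2·-1 + 3·-3 + 1/2·1 = -21/2
b_4 = 2·-21/2 + 3·-1 + 1/2·-3 = -51/2
b_5 = 2·-51/2 + 3·-21/2 + 1/2·-1 = -83
b_6 = 2·-83 + 3·-51/2 + 1/2·-21/2 = -991/4
b_7 = 2·-991/4 + 3·-83 + 1/2·-51/2 = -3029/4
b_8 = 2·-3029/4 + 3·-991/4 + 1/2·-83 = -9197/4
b_9 = 2·-9197/4 + 3·-3029/4 + 1/2·-991/4 = -55953/8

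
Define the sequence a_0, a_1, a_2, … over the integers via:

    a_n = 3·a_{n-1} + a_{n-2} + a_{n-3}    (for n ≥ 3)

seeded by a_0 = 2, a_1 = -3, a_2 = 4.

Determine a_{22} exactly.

a_3 = 3·4 + 1·-3 + 1·2 = 11
a_4 = 3·11 + 1·4 + 1·-3 = 34
a_5 = 3·34 + 1·11 + 1·4 = 117
a_6 = 3·117 + 1·34 + 1·11 = 396
a_7 = 3·396 + 1·117 + 1·34 = 1339
a_8 = 3·1339 + 1·396 + 1·117 = 4530
a_9 = 3·4530 + 1·1339 + 1·396 = 15325
a_10 = 3·15325 + 1·4530 + 1·1339 = 51844
a_11 = 3·51844 + 1·15325 + 1·4530 = 175387
a_12 = 3·175387 + 1·51844 + 1·15325 = 593330
a_13 = 3·593330 + 1·175387 + 1·51844 = 2007221
a_14 = 3·2007221 + 1·593330 + 1·175387 = 6790380
a_15 = 3·6790380 + 1·2007221 + 1·593330 = 22971691
a_16 = 3·22971691 + 1·6790380 + 1·2007221 = 77712674
a_17 = 3·77712674 + 1·22971691 + 1·6790380 = 262900093
a_18 = 3·262900093 + 1·77712674 + 1·22971691 = 889384644
a_19 = 3·889384644 + 1·262900093 + 1·77712674 = 3008766699
a_20 = 3·3008766699 + 1·889384644 + 1·262900093 = 10178584834
a_21 = 3·10178584834 + 1·3008766699 + 1·889384644 = 34433905845
a_22 = 3·34433905845 + 1·10178584834 + 1·3008766699 = 116489069068

116489069068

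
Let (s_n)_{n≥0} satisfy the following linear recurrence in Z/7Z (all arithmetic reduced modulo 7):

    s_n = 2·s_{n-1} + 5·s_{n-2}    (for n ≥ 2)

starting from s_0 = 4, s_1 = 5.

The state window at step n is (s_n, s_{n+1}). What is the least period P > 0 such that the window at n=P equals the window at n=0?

n=0: window = (4, 5)
n=1: window = (5, 2)
n=2: window = (2, 1)
n=3: window = (1, 5)
n=4: window = (5, 1)
n=5: window = (1, 6)
n=6: window = (6, 3)
n=7: window = (3, 1)
n=8: window = (1, 3)
n=9: window = (3, 4)
n=10: window = (4, 2)
n=11: window = (2, 3)
n=12: window = (3, 2)
n=13: window = (2, 5)
n=14: window = (5, 6)
n=15: window = (6, 2)
n=16: window = (2, 6)
n=17: window = (6, 1)
n=18: window = (1, 4)
n=19: window = (4, 6)
n=20: window = (6, 4)
n=21: window = (4, 3)
n=22: window = (3, 5)
n=23: window = (5, 4)
n=24: window = (4, 5)
window at n=24 equals window at n=0 → period = 24

24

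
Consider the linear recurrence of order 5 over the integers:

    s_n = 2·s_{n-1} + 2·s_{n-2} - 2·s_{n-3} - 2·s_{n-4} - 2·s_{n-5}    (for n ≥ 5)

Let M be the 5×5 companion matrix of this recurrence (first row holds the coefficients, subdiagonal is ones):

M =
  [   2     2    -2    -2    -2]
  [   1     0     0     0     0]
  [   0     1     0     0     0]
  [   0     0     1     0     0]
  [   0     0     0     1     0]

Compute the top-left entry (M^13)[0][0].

52624

(M^13)[0][0] is the top entry after applying M 13 times to the unit state (1, 0, 0, 0, 0). Equivalently it is h_{17} for the auxiliary sequence (h_n) obeying the same recurrence with h_4 = 1 and h_i = 0 for 0 ≤ i < 4:
h_5 = 2·1 + 2·0 + -2·0 + -2·0 + -2·0 = 2
h_6 = 2·2 + 2·1 + -2·0 + -2·0 + -2·0 = 6
h_7 = 2·6 + 2·2 + -2·1 + -2·0 + -2·0 = 14
h_8 = 2·14 + 2·6 + -2·2 + -2·1 + -2·0 = 34
h_9 = 2·34 + 2·14 + -2·6 + -2·2 + -2·1 = 78
h_10 = 2·78 + 2·34 + -2·14 + -2·6 + -2·2 = 180
h_11 = 2·180 + 2·78 + -2·34 + -2·14 + -2·6 = 408
h_12 = 2·408 + 2·180 + -2·78 + -2·34 + -2·14 = 924
h_13 = 2·924 + 2·408 + -2·180 + -2·78 + -2·34 = 2080
h_14 = 2·2080 + 2·924 + -2·408 + -2·180 + -2·78 = 4676
h_15 = 2·4676 + 2·2080 + -2·924 + -2·408 + -2·180 = 10488
h_16 = 2·10488 + 2·4676 + -2·2080 + -2·924 + -2·408 = 23504
h_17 = 2·23504 + 2·10488 + -2·4676 + -2·2080 + -2·924 = 52624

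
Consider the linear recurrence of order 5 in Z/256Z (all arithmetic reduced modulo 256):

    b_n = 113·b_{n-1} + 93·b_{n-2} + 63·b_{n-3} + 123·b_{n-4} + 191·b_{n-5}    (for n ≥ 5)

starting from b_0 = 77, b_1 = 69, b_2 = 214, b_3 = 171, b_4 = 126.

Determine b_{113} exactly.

b_5 = 113·126 + 93·171 + 63·214 + 123·69 + 191·77 = 1
b_6 = 113·1 + 93·126 + 63·171 + 123·214 + 191·69 = 153
b_7 = 113·153 + 93·1 + 63·126 + 123·171 + 191·214 = 187
b_8 = 113·187 + 93·153 + 63·1 + 123·126 + 191·171 = 126
b_9 = 113·126 + 93·187 + 63·153 + 123·1 + 191·126 = 177
b_10 = 113·177 + 93·126 + 63·187 + 123·153 + 191·1 = 46
Continuing the recurrence:
  b_11 = 157;  b_12 = 161;  b_13 = 121;  b_14 = 178;  b_15 = 231;  b_16 = 230
  b_17 = 129;  b_18 = 37;  b_19 = 151;  b_20 = 178;  b_21 = 29;  b_22 = 166
  b_23 = 197;  b_24 = 149;  b_25 = 237;  b_26 = 158;  b_27 = 3;  b_28 = 158
  b_29 = 193;  b_30 = 17;  b_31 = 211;  b_32 = 246;  b_33 = 9;  b_34 = 110
  b_35 = 109;  b_36 = 233;  b_37 = 97;  b_38 = 218;  b_39 = 63;  b_40 = 38
  b_41 = 193;  b_42 = 157;  b_43 = 175;  b_44 = 10;  b_45 = 181;  b_46 = 6
  b_47 = 21;  b_48 = 93;  b_49 = 149;  b_50 = 166;  b_51 = 219;  b_52 = 254
  b_53 = 129;  b_54 = 9;  b_55 = 107;  b_56 = 174;  b_57 = 97;  b_58 = 238
  b_59 = 61;  b_60 = 177;  b_61 = 73;  b_62 = 66;  b_63 = 23;  b_64 = 166
  b_65 = 1;  b_66 = 149;  b_67 = 71;  b_68 = 162;  b_69 = 77;  b_70 = 166
  b_71 = 101;  b_72 = 165;  b_73 = 61;  b_74 = 238;  b_75 = 51;  b_76 = 158
  b_77 = 65;  b_78 = 129;  b_79 = 131;  b_80 = 166;  b_81 = 185;  b_82 = 174
  b_83 = 13;  b_84 = 249;  b_85 = 49;  b_86 = 234;  b_87 = 111;  b_88 = 102
  b_89 = 65;  b_90 = 13;  b_91 = 95;  b_92 = 122;  b_93 = 229;  b_94 = 134
  b_95 = 181;  b_96 = 109;  b_97 = 229;  b_98 = 118;  b_99 = 11;  b_100 = 126
  b_101 = 1;  b_102 = 121;  b_103 = 27;  b_104 = 222;  b_105 = 17;  b_106 = 174
  b_107 = 221;  b_108 = 193;  b_109 = 25;  b_110 = 210;  b_111 = 71
b_112 = 113·71 + 93·210 + 63·25 + 123·193 + 191·221 = 102
b_113 = 113·102 + 93·71 + 63·210 + 123·25 + 191·193 = 129

129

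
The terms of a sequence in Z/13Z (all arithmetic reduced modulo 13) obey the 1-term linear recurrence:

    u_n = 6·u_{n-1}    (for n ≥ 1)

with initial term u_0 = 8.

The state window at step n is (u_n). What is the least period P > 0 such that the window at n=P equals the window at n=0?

n=0: window = (8)
n=1: window = (9)
n=2: window = (2)
n=3: window = (12)
n=4: window = (7)
n=5: window = (3)
n=6: window = (5)
n=7: window = (4)
n=8: window = (11)
n=9: window = (1)
n=10: window = (6)
n=11: window = (10)
n=12: window = (8)
window at n=12 equals window at n=0 → period = 12

12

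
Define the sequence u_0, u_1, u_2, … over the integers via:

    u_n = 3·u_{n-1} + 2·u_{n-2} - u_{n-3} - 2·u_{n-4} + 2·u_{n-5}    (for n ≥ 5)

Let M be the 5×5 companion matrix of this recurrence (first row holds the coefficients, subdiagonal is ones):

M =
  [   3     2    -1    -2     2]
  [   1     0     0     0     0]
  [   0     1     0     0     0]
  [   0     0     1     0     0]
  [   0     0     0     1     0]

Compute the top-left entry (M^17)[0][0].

(M^17)[0][0] is the top entry after applying M 17 times to the unit state (1, 0, 0, 0, 0). Equivalently it is h_{21} for the auxiliary sequence (h_n) obeying the same recurrence with h_4 = 1 and h_i = 0 for 0 ≤ i < 4:
h_5 = 3·1 + 2·0 + -1·0 + -2·0 + 2·0 = 3
h_6 = 3·3 + 2·1 + -1·0 + -2·0 + 2·0 = 11
h_7 = 3·11 + 2·3 + -1·1 + -2·0 + 2·0 = 38
h_8 = 3·38 + 2·11 + -1·3 + -2·1 + 2·0 = 131
h_9 = 3·131 + 2·38 + -1·11 + -2·3 + 2·1 = 454
h_10 = 3·454 + 2·131 + -1·38 + -2·11 + 2·3 = 1570
h_11 = 3·1570 + 2·454 + -1·131 + -2·38 + 2·11 = 5433
h_12 = 3·5433 + 2·1570 + -1·454 + -2·131 + 2·38 = 18799
h_13 = 3·18799 + 2·5433 + -1·1570 + -2·454 + 2·131 = 65047
h_14 = 3·65047 + 2·18799 + -1·5433 + -2·1570 + 2·454 = 225074
h_15 = 3·225074 + 2·65047 + -1·18799 + -2·5433 + 2·1570 = 778791
h_16 = 3·778791 + 2·225074 + -1·65047 + -2·18799 + 2·5433 = 2694742
h_17 = 3·2694742 + 2·778791 + -1·225074 + -2·65047 + 2·18799 = 9324238
h_18 = 3·9324238 + 2·2694742 + -1·778791 + -2·225074 + 2·65047 = 32263353
h_19 = 3·32263353 + 2·9324238 + -1·2694742 + -2·778791 + 2·225074 = 111636359
h_20 = 3·111636359 + 2·32263353 + -1·9324238 + -2·2694742 + 2·778791 = 386279643
h_21 = 3·386279643 + 2·111636359 + -1·32263353 + -2·9324238 + 2·2694742 = 1336589302

1336589302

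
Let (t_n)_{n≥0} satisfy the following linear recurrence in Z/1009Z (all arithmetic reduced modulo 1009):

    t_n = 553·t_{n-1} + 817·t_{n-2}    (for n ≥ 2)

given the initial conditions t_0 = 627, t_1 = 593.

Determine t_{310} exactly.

581

t_2 = 553·593 + 817·627 = 700
t_3 = 553·700 + 817·593 = 814
t_4 = 553·814 + 817·700 = 934
t_5 = 553·934 + 817·814 = 1
t_6 = 553·1 + 817·934 = 827
t_7 = 553·827 + 817·1 = 62
Continuing the recurrence:
  t_8 = 618;  t_9 = 916;  t_10 = 436;  t_11 = 660;  t_12 = 766;  t_13 = 232
  t_14 = 395;  t_15 = 343;  t_16 = 831;  t_17 = 177;  t_18 = 887;  t_19 = 459
  t_20 = 785;  t_21 = 899;  t_22 = 340;  t_23 = 277;  t_24 = 118;  t_25 = 971
  t_26 = 726;  t_27 = 129;  t_28 = 557;  t_29 = 733;  t_30 = 750;  t_31 = 575
  t_32 = 427;  t_33 = 615;  t_34 = 816;  t_35 = 198;  t_36 = 245;  t_37 = 605
  t_38 = 969;  t_39 = 962;  t_40 = 860;  t_41 = 284;  t_42 = 4;  t_43 = 152
  t_44 = 550;  t_45 = 518;  t_46 = 243;  t_47 = 617;  t_48 = 926;  t_49 = 104
  t_50 = 800;  t_51 = 670;  t_52 = 984;  t_53 = 813;  t_54 = 339;  t_55 = 92
  t_56 = 923;  t_57 = 363;  t_58 = 316;  t_59 = 116;  t_60 = 449;  t_61 = 9
  t_62 = 498;  t_63 = 227;  t_64 = 654;  t_65 = 243;  t_66 = 739;  t_67 = 789
  t_68 = 810;  t_69 = 805;  t_70 = 62;  t_71 = 806;  t_72 = 953;  t_73 = 945
  t_74 = 585;  t_75 = 805;  t_76 = 884;  t_77 = 313;  t_78 = 334;  t_79 = 499
  t_80 = 938;  t_81 = 135;  t_82 = 504;  t_83 = 542;  t_84 = 149;  t_85 = 531
  t_86 = 677;  t_87 = 1008;  t_88 = 633;  t_89 = 118;  t_90 = 222;  t_91 = 219
  t_92 = 790;  t_93 = 303;  t_94 = 744;  t_95 = 106;  t_96 = 526;  t_97 = 114
  t_98 = 392;  t_99 = 151;  t_100 = 167;  t_101 = 801;  t_102 = 226;  t_103 = 447
  t_104 = 990;  t_105 = 533;  t_106 = 742;  t_107 = 245;  t_108 = 84;  t_109 = 421
  t_110 = 759;  t_111 = 880;  t_112 = 879;  t_113 = 301;  t_114 = 712;  t_115 = 956
  t_116 = 472;  t_117 = 780;  t_118 = 683;  t_119 = 914;  t_120 = 976;  t_121 = 1000
  t_122 = 350;  t_123 = 541;  t_124 = 912;  t_125 = 900;  t_126 = 725;  t_127 = 91
  t_128 = 924;  t_129 = 99;  t_130 = 437;  t_131 = 673;  t_132 = 700;  t_133 = 589
  t_134 = 616;  t_135 = 535;  t_136 = 1008;  t_137 = 654;  t_138 = 632;  t_139 = 939
  t_140 = 377;  t_141 = 950;  t_142 = 934;  t_143 = 123;  t_144 = 690;  t_145 = 768
  t_146 = 623;  t_147 = 308;  t_148 = 258;  t_149 = 800;  t_150 = 363;  t_151 = 725
  t_152 = 277;  t_153 = 864;  t_154 = 828;  t_155 = 395;  t_156 = 937;  t_157 = 379
  t_158 = 422;  t_159 = 167;  t_160 = 228;  t_161 = 183;  t_162 = 919;  t_163 = 859
  t_164 = 924;  t_165 = 966;  t_166 = 613;  t_167 = 149;  t_168 = 16;  t_169 = 420
  t_170 = 145;  t_171 = 554;  t_172 = 38;  t_173 = 411;  t_174 = 25;  t_175 = 498
  t_176 = 182;  t_177 = 994;  t_178 = 148;  t_179 = 977;  t_180 = 302;  t_181 = 611
  t_182 = 406;  t_183 = 252;  t_184 = 864;  t_185 = 583;  t_186 = 116;  t_187 = 644
  t_188 = 890;  t_189 = 237;  t_190 = 541;  t_191 = 410;  t_192 = 769;  t_193 = 450
  t_194 = 302;  t_195 = 895;  t_196 = 54;  t_197 = 291;  t_198 = 214;  t_199 = 921
  t_200 = 49;  t_201 = 606;  t_202 = 812;  t_203 = 723;  t_204 = 746;  t_205 = 283
  t_206 = 150;  t_207 = 362;  t_208 = 865;  t_209 = 196;  t_210 = 830;  t_211 = 605
  t_212 = 648;  t_213 = 24;  t_214 = 855;  t_215 = 31;  t_216 = 297;  t_217 = 885
  t_218 = 529;  t_219 = 528;  t_220 = 724;  t_221 = 332;  t_222 = 192;  t_223 = 54
  t_224 = 61;  t_225 = 158;  t_226 = 996;  t_227 = 817;  t_228 = 247;  t_229 = 916
  t_230 = 29;  t_231 = 596;  t_232 = 131;  t_233 = 389;  t_234 = 273;  t_235 = 606
  t_236 = 182;  t_237 = 438;  t_238 = 425;  t_239 = 588;  t_240 = 395;  t_241 = 603
  t_242 = 324;  t_243 = 838;  t_244 = 633;  t_245 = 470;  t_246 = 141;  t_247 = 850
  t_248 = 27;  t_249 = 54;  t_250 = 462;  t_251 = 940;  t_252 = 273;  t_253 = 759
  t_254 = 35;  t_255 = 761;  t_256 = 423;  t_257 = 24;  t_258 = 668;  t_259 = 547
  t_260 = 687;  t_261 = 439;  t_262 = 882;  t_263 = 867;  t_264 = 344;  t_265 = 561
  t_266 = 7;  t_267 = 86;  t_268 = 809;  t_269 = 22;  t_270 = 116;  t_271 = 393
  t_272 = 320;  t_273 = 604;  t_274 = 142;  t_275 = 900;  t_276 = 242;  t_277 = 377
  t_278 = 577;  t_279 = 501;  t_280 = 793;  t_281 = 286;  t_282 = 857;  t_283 = 274
  t_284 = 95;  t_285 = 936;  t_286 = 922;  t_287 = 211;  t_288 = 199;  t_289 = 923
  t_290 = 1008;  t_291 = 824;  t_292 = 805;  t_293 = 401;  t_294 = 599;  t_295 = 996
  t_296 = 901;  t_297 = 285;  t_298 = 757;  t_299 = 661;  t_300 = 227;  t_301 = 637
  t_302 = 932;  t_303 = 591;  t_304 = 565;  t_305 = 200;  t_306 = 102;  t_307 = 853
  t_308 = 93
t_309 = 553·93 + 817·853 = 661
t_310 = 553·661 + 817·93 = 581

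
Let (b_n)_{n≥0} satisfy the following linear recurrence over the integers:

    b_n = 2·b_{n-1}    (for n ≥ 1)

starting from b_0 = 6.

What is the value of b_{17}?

786432

b_1 = 2·6 = 12
b_2 = 2·12 = 24
b_3 = 2·24 = 48
b_4 = 2·48 = 96
b_5 = 2·96 = 192
b_6 = 2·192 = 384
b_7 = 2·384 = 768
b_8 = 2·768 = 1536
b_9 = 2·1536 = 3072
b_10 = 2·3072 = 6144
b_11 = 2·6144 = 12288
b_12 = 2·12288 = 24576
b_13 = 2·24576 = 49152
b_14 = 2·49152 = 98304
b_15 = 2·98304 = 196608
b_16 = 2·196608 = 393216
b_17 = 2·393216 = 786432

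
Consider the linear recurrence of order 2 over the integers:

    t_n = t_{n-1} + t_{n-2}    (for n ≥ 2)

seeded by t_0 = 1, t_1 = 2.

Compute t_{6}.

t_2 = 1·2 + 1·1 = 3
t_3 = 1·3 + 1·2 = 5
t_4 = 1·5 + 1·3 = 8
t_5 = 1·8 + 1·5 = 13
t_6 = 1·13 + 1·8 = 21

21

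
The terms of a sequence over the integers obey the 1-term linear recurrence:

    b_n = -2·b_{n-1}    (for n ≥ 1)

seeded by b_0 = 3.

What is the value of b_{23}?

-25165824

b_1 = -2·3 = -6
b_2 = -2·-6 = 12
b_3 = -2·12 = -24
b_4 = -2·-24 = 48
b_5 = -2·48 = -96
b_6 = -2·-96 = 192
b_7 = -2·192 = -384
b_8 = -2·-384 = 768
b_9 = -2·768 = -1536
b_10 = -2·-1536 = 3072
b_11 = -2·3072 = -6144
b_12 = -2·-6144 = 12288
b_13 = -2·12288 = -24576
b_14 = -2·-24576 = 49152
b_15 = -2·49152 = -98304
b_16 = -2·-98304 = 196608
b_17 = -2·196608 = -393216
b_18 = -2·-393216 = 786432
b_19 = -2·786432 = -1572864
b_20 = -2·-1572864 = 3145728
b_21 = -2·3145728 = -6291456
b_22 = -2·-6291456 = 12582912
b_23 = -2·12582912 = -25165824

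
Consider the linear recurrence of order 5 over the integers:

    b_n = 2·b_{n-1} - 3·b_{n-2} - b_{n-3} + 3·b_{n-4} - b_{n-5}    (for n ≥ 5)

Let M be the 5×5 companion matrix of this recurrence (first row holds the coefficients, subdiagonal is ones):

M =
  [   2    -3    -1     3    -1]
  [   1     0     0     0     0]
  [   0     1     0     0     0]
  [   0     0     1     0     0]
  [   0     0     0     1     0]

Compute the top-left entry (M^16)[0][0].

(M^16)[0][0] is the top entry after applying M 16 times to the unit state (1, 0, 0, 0, 0). Equivalently it is h_{20} for the auxiliary sequence (h_n) obeying the same recurrence with h_4 = 1 and h_i = 0 for 0 ≤ i < 4:
h_5 = 2·1 + -3·0 + -1·0 + 3·0 + -1·0 = 2
h_6 = 2·2 + -3·1 + -1·0 + 3·0 + -1·0 = 1
h_7 = 2·1 + -3·2 + -1·1 + 3·0 + -1·0 = -5
h_8 = 2·-5 + -3·1 + -1·2 + 3·1 + -1·0 = -12
h_9 = 2·-12 + -3·-5 + -1·1 + 3·2 + -1·1 = -5
h_10 = 2·-5 + -3·-12 + -1·-5 + 3·1 + -1·2 = 32
h_11 = 2·32 + -3·-5 + -1·-12 + 3·-5 + -1·1 = 75
h_12 = 2·75 + -3·32 + -1·-5 + 3·-12 + -1·-5 = 28
h_13 = 2·28 + -3·75 + -1·32 + 3·-5 + -1·-12 = -204
h_14 = 2·-204 + -3·28 + -1·75 + 3·32 + -1·-5 = -466
h_15 = 2·-466 + -3·-204 + -1·28 + 3·75 + -1·32 = -155
h_16 = 2·-155 + -3·-466 + -1·-204 + 3·28 + -1·75 = 1301
h_17 = 2·1301 + -3·-155 + -1·-466 + 3·-204 + -1·28 = 2893
h_18 = 2·2893 + -3·1301 + -1·-155 + 3·-466 + -1·-204 = 844
h_19 = 2·844 + -3·2893 + -1·1301 + 3·-155 + -1·-466 = -8291
h_20 = 2·-8291 + -3·844 + -1·2893 + 3·1301 + -1·-155 = -17949

-17949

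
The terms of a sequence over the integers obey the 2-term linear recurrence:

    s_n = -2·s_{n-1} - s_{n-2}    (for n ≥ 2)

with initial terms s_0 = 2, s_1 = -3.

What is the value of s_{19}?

-21

s_2 = -2·-3 + -1·2 = 4
s_3 = -2·4 + -1·-3 = -5
s_4 = -2·-5 + -1·4 = 6
s_5 = -2·6 + -1·-5 = -7
s_6 = -2·-7 + -1·6 = 8
s_7 = -2·8 + -1·-7 = -9
s_8 = -2·-9 + -1·8 = 10
s_9 = -2·10 + -1·-9 = -11
s_10 = -2·-11 + -1·10 = 12
s_11 = -2·12 + -1·-11 = -13
s_12 = -2·-13 + -1·12 = 14
s_13 = -2·14 + -1·-13 = -15
s_14 = -2·-15 + -1·14 = 16
s_15 = -2·16 + -1·-15 = -17
s_16 = -2·-17 + -1·16 = 18
s_17 = -2·18 + -1·-17 = -19
s_18 = -2·-19 + -1·18 = 20
s_19 = -2·20 + -1·-19 = -21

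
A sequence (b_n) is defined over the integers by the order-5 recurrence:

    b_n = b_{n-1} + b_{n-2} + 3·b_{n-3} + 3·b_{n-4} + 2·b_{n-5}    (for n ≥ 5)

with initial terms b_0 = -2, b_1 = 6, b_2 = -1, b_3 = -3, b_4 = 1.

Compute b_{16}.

b_5 = 1·1 + 1·-3 + 3·-1 + 3·6 + 2·-2 = 9
b_6 = 1·9 + 1·1 + 3·-3 + 3·-1 + 2·6 = 10
b_7 = 1·10 + 1·9 + 3·1 + 3·-3 + 2·-1 = 11
b_8 = 1·11 + 1·10 + 3·9 + 3·1 + 2·-3 = 45
b_9 = 1·45 + 1·11 + 3·10 + 3·9 + 2·1 = 115
b_10 = 1·115 + 1·45 + 3·11 + 3·10 + 2·9 = 241
b_11 = 1·241 + 1·115 + 3·45 + 3·11 + 2·10 = 544
b_12 = 1·544 + 1·241 + 3·115 + 3·45 + 2·11 = 1287
b_13 = 1·1287 + 1·544 + 3·241 + 3·115 + 2·45 = 2989
b_14 = 1·2989 + 1·1287 + 3·544 + 3·241 + 2·115 = 6861
b_15 = 1·6861 + 1·2989 + 3·1287 + 3·544 + 2·241 = 15825
b_16 = 1·15825 + 1·6861 + 3·2989 + 3·1287 + 2·544 = 36602

36602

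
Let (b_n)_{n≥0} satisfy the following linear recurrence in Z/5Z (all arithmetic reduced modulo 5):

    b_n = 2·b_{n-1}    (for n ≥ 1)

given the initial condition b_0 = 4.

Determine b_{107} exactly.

b_1 = 2·4 = 3
b_2 = 2·3 = 1
b_3 = 2·1 = 2
b_4 = 2·2 = 4
(b_4) = (4) = (b_0), so the sequence has period 4.
107 ≡ 3 (mod 4), hence b_107 = b_3 = 2.

2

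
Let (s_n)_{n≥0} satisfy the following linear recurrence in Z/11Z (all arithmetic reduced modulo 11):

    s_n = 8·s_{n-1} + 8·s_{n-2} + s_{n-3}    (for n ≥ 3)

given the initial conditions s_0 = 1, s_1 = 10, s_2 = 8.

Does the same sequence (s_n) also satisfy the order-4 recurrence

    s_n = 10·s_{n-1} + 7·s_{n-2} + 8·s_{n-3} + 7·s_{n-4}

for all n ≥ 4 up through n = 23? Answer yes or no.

Terms s_0..s_23: 1, 10, 8, 2, 2, 7, 8, 1, 2, 10, 9, 0, 5, 5, 3, 3, 9, 0, 9, 4, 5, 4, 10, 7
n=4: candidate gives 9, actual s_4 = 2 ✗

no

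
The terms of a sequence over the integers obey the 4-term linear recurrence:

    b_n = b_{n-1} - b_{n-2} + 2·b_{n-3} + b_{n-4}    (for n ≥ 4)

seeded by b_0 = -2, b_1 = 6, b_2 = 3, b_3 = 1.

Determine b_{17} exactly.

b_4 = 1·1 + -1·3 + 2·6 + 1·-2 = 8
b_5 = 1·8 + -1·1 + 2·3 + 1·6 = 19
b_6 = 1·19 + -1·8 + 2·1 + 1·3 = 16
b_7 = 1·16 + -1·19 + 2·8 + 1·1 = 14
b_8 = 1·14 + -1·16 + 2·19 + 1·8 = 44
b_9 = 1·44 + -1·14 + 2·16 + 1·19 = 81
b_10 = 1·81 + -1·44 + 2·14 + 1·16 = 81
b_11 = 1·81 + -1·81 + 2·44 + 1·14 = 102
b_12 = 1·102 + -1·81 + 2·81 + 1·44 = 227
b_13 = 1·227 + -1·102 + 2·81 + 1·81 = 368
b_14 = 1·368 + -1·227 + 2·102 + 1·81 = 426
b_15 = 1·426 + -1·368 + 2·227 + 1·102 = 614
b_16 = 1·614 + -1·426 + 2·368 + 1·227 = 1151
b_17 = 1·1151 + -1·614 + 2·426 + 1·368 = 1757

1757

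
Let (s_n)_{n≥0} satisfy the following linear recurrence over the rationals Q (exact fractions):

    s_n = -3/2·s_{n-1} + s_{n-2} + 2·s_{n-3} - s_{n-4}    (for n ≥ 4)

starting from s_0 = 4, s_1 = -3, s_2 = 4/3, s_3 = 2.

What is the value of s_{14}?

s_4 = -3/2·2 + 1·4/3 + 2·-3 + -1·4 = -35/3
s_5 = -3/2·-35/3 + 1·2 + 2·4/3 + -1·-3 = 151/6
s_6 = -3/2·151/6 + 1·-35/3 + 2·2 + -1·4/3 = -187/4
s_7 = -3/2·-187/4 + 1·151/6 + 2·-35/3 + -1·2 = 1679/24
s_8 = -3/2·1679/24 + 1·-187/4 + 2·151/6 + -1·-35/3 = -1435/16
s_9 = -3/2·-1435/16 + 1·1679/24 + 2·-187/4 + -1·151/6 = 8239/96
s_10 = -3/2·8239/96 + 1·-1435/16 + 2·1679/24 + -1·-187/4 = -6097/192
s_11 = -3/2·-6097/192 + 1·8239/96 + 2·-1435/16 + -1·1679/24 = -44497/384
s_12 = -3/2·-44497/384 + 1·-6097/192 + 2·8239/96 + -1·-1435/16 = 103269/256
s_13 = -3/2·103269/256 + 1·-44497/384 + 2·-6097/192 + -1·8239/96 = -445595/512
s_14 = -3/2·-445595/512 + 1·103269/256 + 2·-44497/384 + -1·-6097/192 = 1545061/1024

1545061/1024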